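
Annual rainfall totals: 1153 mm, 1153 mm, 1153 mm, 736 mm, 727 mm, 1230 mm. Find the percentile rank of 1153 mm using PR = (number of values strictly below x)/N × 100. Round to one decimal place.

33.3

N = 6.
Strictly below 1153: 2. Equal to 1153: 3.
PR = 2/6 × 100 = 33.3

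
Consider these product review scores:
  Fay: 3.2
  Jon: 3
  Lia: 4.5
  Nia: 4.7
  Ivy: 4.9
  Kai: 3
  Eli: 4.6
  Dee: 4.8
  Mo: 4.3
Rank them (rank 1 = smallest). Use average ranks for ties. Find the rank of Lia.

5

Sorted (ascending): 3, 3, 3.2, 4.3, 4.5, 4.6, 4.7, 4.8, 4.9
The 2 values of 3 occupy positions 1–2 → average rank (1+2)/2 = 1.5.
Lia has value 4.5 → rank 5.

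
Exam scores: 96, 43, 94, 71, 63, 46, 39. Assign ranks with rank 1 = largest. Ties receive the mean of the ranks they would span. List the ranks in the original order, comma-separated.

Sorted (descending): 96, 94, 71, 63, 46, 43, 39
No ties — each value takes its position as its rank.

1, 6, 2, 3, 4, 5, 7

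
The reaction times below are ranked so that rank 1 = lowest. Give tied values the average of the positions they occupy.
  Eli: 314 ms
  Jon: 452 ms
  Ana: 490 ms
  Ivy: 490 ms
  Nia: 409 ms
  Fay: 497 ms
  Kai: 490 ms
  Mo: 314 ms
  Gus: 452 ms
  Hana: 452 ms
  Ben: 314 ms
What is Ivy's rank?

9

Sorted (ascending): 314, 314, 314, 409, 452, 452, 452, 490, 490, 490, 497
The 3 values of 314 occupy positions 1–3 → average rank 2.
The 3 values of 452 occupy positions 5–7 → average rank 6.
The 3 values of 490 occupy positions 8–10 → average rank 9.
Ivy has value 490 ms → rank 9.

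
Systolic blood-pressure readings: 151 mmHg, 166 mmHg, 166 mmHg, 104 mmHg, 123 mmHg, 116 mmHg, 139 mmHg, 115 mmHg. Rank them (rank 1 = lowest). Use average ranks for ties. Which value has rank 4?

Sorted (ascending): 104, 115, 116, 123, 139, 151, 166, 166
The 2 values of 166 occupy positions 7–8 → average rank (7+8)/2 = 7.5.
Rank 4 → value 123.

123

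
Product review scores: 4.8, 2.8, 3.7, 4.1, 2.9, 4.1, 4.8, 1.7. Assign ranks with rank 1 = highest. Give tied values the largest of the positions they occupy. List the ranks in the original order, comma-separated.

Sorted (descending): 4.8, 4.8, 4.1, 4.1, 3.7, 2.9, 2.8, 1.7
The 2 values of 4.8 occupy positions 1–2 → each gets rank 2.
The 2 values of 4.1 occupy positions 3–4 → each gets rank 4.

2, 7, 5, 4, 6, 4, 2, 8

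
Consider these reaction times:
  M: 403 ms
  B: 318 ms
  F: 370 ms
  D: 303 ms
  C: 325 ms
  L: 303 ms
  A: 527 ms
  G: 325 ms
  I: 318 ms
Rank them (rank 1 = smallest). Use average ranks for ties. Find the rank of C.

Sorted (ascending): 303, 303, 318, 318, 325, 325, 370, 403, 527
The 2 values of 303 occupy positions 1–2 → average rank (1+2)/2 = 1.5.
The 2 values of 318 occupy positions 3–4 → average rank (3+4)/2 = 3.5.
The 2 values of 325 occupy positions 5–6 → average rank (5+6)/2 = 5.5.
C has value 325 ms → rank 5.5.

5.5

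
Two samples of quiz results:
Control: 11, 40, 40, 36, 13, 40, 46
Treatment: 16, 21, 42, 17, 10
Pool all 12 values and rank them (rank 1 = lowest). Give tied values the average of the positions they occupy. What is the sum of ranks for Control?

Sorted (ascending): 10, 11, 13, 16, 17, 21, 36, 40, 40, 40, 42, 46
The 3 values of 40 occupy positions 8–10 → average rank 9.
Control values → pooled ranks: 11→2, 40→9, 40→9, 36→7, 13→3, 40→9, 46→12
Rank sum = 2 + 9 + 9 + 7 + 3 + 9 + 12 = 51

51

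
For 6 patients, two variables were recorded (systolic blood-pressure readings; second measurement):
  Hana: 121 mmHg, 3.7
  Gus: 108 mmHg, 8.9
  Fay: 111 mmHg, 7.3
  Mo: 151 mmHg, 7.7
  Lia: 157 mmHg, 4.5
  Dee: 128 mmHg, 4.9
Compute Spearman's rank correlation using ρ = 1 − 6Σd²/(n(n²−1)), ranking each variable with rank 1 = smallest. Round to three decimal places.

Ranks of variable 1: 3, 1, 2, 5, 6, 4
Ranks of variable 2: 1, 6, 4, 5, 2, 3
d = r₁ − r₂: 2, -5, -2, 0, 4, 1
d²: 4, 25, 4, 0, 16, 1; Σd² = 50
ρ = 1 − 6·50/(6·35) = 1 − 300/210 = -0.429

-0.429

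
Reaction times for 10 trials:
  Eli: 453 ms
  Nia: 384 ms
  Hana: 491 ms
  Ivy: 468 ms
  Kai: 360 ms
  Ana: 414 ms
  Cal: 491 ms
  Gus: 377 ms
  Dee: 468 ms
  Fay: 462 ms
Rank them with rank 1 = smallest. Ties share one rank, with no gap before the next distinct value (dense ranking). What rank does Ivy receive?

Sorted (ascending): 360, 377, 384, 414, 453, 462, 468, 468, 491, 491
The 2 values of 468 share dense rank 7.
The 2 values of 491 share dense rank 8.
Remaining distinct values take the next consecutive integers.
Ivy has value 468 ms → rank 7.

7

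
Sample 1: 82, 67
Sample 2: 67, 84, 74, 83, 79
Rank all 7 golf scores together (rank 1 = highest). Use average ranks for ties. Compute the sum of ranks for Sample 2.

18.5

Sorted (descending): 84, 83, 82, 79, 74, 67, 67
The 2 values of 67 occupy positions 6–7 → average rank (6+7)/2 = 6.5.
Sample 2 values → pooled ranks: 67→6.5, 84→1, 74→5, 83→2, 79→4
Rank sum = 6.5 + 1 + 5 + 2 + 4 = 18.5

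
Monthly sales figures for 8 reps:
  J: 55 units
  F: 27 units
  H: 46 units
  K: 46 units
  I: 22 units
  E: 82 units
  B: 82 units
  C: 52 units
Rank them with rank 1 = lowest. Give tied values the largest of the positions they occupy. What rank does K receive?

Sorted (ascending): 22, 27, 46, 46, 52, 55, 82, 82
The 2 values of 46 occupy positions 3–4 → each gets rank 4.
The 2 values of 82 occupy positions 7–8 → each gets rank 8.
K has value 46 units → rank 4.

4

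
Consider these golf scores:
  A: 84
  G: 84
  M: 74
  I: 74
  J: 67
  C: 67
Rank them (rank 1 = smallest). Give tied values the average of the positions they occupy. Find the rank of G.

Sorted (ascending): 67, 67, 74, 74, 84, 84
The 2 values of 67 occupy positions 1–2 → average rank (1+2)/2 = 1.5.
The 2 values of 74 occupy positions 3–4 → average rank (3+4)/2 = 3.5.
The 2 values of 84 occupy positions 5–6 → average rank (5+6)/2 = 5.5.
G has value 84 → rank 5.5.

5.5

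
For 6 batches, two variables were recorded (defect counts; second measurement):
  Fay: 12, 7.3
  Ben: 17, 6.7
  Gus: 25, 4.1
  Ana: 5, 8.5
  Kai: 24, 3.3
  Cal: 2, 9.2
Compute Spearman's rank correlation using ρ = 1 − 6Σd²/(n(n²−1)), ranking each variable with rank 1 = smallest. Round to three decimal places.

-0.943

Ranks of variable 1: 3, 4, 6, 2, 5, 1
Ranks of variable 2: 4, 3, 2, 5, 1, 6
d = r₁ − r₂: -1, 1, 4, -3, 4, -5
d²: 1, 1, 16, 9, 16, 25; Σd² = 68
ρ = 1 − 6·68/(6·35) = 1 − 408/210 = -0.943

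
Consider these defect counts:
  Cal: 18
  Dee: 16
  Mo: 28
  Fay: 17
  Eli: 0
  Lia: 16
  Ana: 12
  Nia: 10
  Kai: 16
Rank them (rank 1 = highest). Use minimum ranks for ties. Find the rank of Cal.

2

Sorted (descending): 28, 18, 17, 16, 16, 16, 12, 10, 0
The 3 values of 16 occupy positions 4–6 → each gets rank 4.
Cal has value 18 → rank 2.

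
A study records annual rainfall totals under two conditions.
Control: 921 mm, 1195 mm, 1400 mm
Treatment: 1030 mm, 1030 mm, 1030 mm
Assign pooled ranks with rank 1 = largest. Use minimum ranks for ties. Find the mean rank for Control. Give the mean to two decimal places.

3.00

Sorted (descending): 1400, 1195, 1030, 1030, 1030, 921
The 3 values of 1030 occupy positions 3–5 → each gets rank 3.
Control values → pooled ranks: 921→6, 1195→2, 1400→1
Mean rank = (6 + 2 + 1) / 3 = 3.00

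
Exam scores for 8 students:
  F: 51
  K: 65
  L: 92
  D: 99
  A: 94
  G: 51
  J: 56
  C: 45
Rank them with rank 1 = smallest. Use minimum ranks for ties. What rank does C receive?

Sorted (ascending): 45, 51, 51, 56, 65, 92, 94, 99
The 2 values of 51 occupy positions 2–3 → each gets rank 2.
C has value 45 → rank 1.

1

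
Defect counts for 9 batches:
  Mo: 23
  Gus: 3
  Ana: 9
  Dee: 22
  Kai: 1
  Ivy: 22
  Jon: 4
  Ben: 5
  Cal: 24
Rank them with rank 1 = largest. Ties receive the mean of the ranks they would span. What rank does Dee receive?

3.5

Sorted (descending): 24, 23, 22, 22, 9, 5, 4, 3, 1
The 2 values of 22 occupy positions 3–4 → average rank (3+4)/2 = 3.5.
Dee has value 22 → rank 3.5.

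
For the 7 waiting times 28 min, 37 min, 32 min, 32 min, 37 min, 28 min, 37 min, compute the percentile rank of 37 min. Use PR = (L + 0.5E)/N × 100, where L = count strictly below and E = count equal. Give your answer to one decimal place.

78.6

N = 7.
Strictly below 37: 4. Equal to 37: 3.
PR = (4 + 0.5·3)/7 × 100 = 78.6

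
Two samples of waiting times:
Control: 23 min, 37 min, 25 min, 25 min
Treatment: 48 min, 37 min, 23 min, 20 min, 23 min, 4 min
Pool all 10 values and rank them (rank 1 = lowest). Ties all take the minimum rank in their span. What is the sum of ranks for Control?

Sorted (ascending): 4, 20, 23, 23, 23, 25, 25, 37, 37, 48
The 3 values of 23 occupy positions 3–5 → each gets rank 3.
The 2 values of 25 occupy positions 6–7 → each gets rank 6.
The 2 values of 37 occupy positions 8–9 → each gets rank 8.
Control values → pooled ranks: 23→3, 37→8, 25→6, 25→6
Rank sum = 3 + 8 + 6 + 6 = 23

23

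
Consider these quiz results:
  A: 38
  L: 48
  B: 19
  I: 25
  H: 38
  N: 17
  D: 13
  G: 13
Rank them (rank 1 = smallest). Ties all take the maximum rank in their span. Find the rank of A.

7

Sorted (ascending): 13, 13, 17, 19, 25, 38, 38, 48
The 2 values of 13 occupy positions 1–2 → each gets rank 2.
The 2 values of 38 occupy positions 6–7 → each gets rank 7.
A has value 38 → rank 7.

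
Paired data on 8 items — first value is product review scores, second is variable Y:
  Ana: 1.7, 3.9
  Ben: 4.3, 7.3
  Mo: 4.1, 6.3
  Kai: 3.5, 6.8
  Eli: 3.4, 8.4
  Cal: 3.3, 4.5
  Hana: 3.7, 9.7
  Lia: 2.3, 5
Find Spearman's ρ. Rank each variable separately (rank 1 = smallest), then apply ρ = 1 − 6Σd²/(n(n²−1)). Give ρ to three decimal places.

Ranks of variable 1: 1, 8, 7, 5, 4, 3, 6, 2
Ranks of variable 2: 1, 6, 4, 5, 7, 2, 8, 3
d = r₁ − r₂: 0, 2, 3, 0, -3, 1, -2, -1
d²: 0, 4, 9, 0, 9, 1, 4, 1; Σd² = 28
ρ = 1 − 6·28/(8·63) = 1 − 168/504 = 0.667

0.667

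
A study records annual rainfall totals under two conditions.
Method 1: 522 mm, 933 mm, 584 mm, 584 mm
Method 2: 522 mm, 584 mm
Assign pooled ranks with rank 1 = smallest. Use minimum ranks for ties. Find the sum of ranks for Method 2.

4

Sorted (ascending): 522, 522, 584, 584, 584, 933
The 2 values of 522 occupy positions 1–2 → each gets rank 1.
The 3 values of 584 occupy positions 3–5 → each gets rank 3.
Method 2 values → pooled ranks: 522→1, 584→3
Rank sum = 1 + 3 = 4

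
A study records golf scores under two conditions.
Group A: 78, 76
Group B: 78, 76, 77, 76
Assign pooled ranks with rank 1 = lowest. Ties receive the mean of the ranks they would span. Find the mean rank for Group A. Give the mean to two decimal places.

3.75

Sorted (ascending): 76, 76, 76, 77, 78, 78
The 3 values of 76 occupy positions 1–3 → average rank 2.
The 2 values of 78 occupy positions 5–6 → average rank (5+6)/2 = 5.5.
Group A values → pooled ranks: 78→5.5, 76→2
Mean rank = (5.5 + 2) / 2 = 3.75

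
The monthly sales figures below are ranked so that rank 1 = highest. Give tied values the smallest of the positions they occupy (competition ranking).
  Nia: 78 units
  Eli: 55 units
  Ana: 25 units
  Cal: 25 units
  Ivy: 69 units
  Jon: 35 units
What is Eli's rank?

Sorted (descending): 78, 69, 55, 35, 25, 25
The 2 values of 25 occupy positions 5–6 → each gets rank 5.
Eli has value 55 units → rank 3.

3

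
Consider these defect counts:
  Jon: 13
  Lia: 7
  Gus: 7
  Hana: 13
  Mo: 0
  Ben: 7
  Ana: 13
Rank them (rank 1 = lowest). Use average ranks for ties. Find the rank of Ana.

6

Sorted (ascending): 0, 7, 7, 7, 13, 13, 13
The 3 values of 7 occupy positions 2–4 → average rank 3.
The 3 values of 13 occupy positions 5–7 → average rank 6.
Ana has value 13 → rank 6.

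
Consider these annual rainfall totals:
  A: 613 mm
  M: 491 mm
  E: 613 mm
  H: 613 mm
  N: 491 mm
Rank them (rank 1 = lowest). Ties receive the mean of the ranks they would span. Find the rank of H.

Sorted (ascending): 491, 491, 613, 613, 613
The 2 values of 491 occupy positions 1–2 → average rank (1+2)/2 = 1.5.
The 3 values of 613 occupy positions 3–5 → average rank 4.
H has value 613 mm → rank 4.

4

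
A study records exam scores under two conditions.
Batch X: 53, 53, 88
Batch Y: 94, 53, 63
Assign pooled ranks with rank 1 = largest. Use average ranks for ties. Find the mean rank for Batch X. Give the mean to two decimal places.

4.00

Sorted (descending): 94, 88, 63, 53, 53, 53
The 3 values of 53 occupy positions 4–6 → average rank 5.
Batch X values → pooled ranks: 53→5, 53→5, 88→2
Mean rank = (5 + 5 + 2) / 3 = 4.00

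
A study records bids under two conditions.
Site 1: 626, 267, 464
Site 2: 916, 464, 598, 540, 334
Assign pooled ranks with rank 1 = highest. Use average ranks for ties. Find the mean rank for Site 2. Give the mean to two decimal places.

4.10

Sorted (descending): 916, 626, 598, 540, 464, 464, 334, 267
The 2 values of 464 occupy positions 5–6 → average rank (5+6)/2 = 5.5.
Site 2 values → pooled ranks: 916→1, 464→5.5, 598→3, 540→4, 334→7
Mean rank = (1 + 5.5 + 3 + 4 + 7) / 5 = 4.10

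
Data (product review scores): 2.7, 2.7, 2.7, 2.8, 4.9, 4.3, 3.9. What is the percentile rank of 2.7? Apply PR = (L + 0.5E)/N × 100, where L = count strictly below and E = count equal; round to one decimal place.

21.4

N = 7.
Strictly below 2.7: 0. Equal to 2.7: 3.
PR = (0 + 0.5·3)/7 × 100 = 21.4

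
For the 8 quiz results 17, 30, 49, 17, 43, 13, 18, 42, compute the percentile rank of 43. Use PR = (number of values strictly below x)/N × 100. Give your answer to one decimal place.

N = 8.
Strictly below 43: 6. Equal to 43: 1.
PR = 6/8 × 100 = 75.0

75.0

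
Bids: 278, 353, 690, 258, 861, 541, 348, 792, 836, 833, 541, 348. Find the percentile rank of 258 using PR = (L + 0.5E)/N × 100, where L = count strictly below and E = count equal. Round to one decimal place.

4.2

N = 12.
Strictly below 258: 0. Equal to 258: 1.
PR = (0 + 0.5·1)/12 × 100 = 4.2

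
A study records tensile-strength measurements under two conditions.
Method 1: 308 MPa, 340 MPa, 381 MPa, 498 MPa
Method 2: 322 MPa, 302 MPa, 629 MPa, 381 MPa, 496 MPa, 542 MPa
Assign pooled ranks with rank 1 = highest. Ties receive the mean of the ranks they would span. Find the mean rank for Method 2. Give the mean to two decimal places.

Sorted (descending): 629, 542, 498, 496, 381, 381, 340, 322, 308, 302
The 2 values of 381 occupy positions 5–6 → average rank (5+6)/2 = 5.5.
Method 2 values → pooled ranks: 322→8, 302→10, 629→1, 381→5.5, 496→4, 542→2
Mean rank = (8 + 10 + 1 + 5.5 + 4 + 2) / 6 = 5.08

5.08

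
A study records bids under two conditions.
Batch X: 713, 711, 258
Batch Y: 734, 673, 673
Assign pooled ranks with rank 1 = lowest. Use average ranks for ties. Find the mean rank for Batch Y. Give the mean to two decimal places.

3.67

Sorted (ascending): 258, 673, 673, 711, 713, 734
The 2 values of 673 occupy positions 2–3 → average rank (2+3)/2 = 2.5.
Batch Y values → pooled ranks: 734→6, 673→2.5, 673→2.5
Mean rank = (6 + 2.5 + 2.5) / 3 = 3.67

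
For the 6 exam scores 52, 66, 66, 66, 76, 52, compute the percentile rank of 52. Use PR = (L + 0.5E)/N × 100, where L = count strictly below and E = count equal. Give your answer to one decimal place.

N = 6.
Strictly below 52: 0. Equal to 52: 2.
PR = (0 + 0.5·2)/6 × 100 = 16.7

16.7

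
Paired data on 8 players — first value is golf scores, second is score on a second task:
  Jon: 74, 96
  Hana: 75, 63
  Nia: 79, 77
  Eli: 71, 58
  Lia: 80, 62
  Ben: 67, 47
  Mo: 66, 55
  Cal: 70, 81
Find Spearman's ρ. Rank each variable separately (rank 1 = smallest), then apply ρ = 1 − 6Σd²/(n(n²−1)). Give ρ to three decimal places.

0.452

Ranks of variable 1: 5, 6, 7, 4, 8, 2, 1, 3
Ranks of variable 2: 8, 5, 6, 3, 4, 1, 2, 7
d = r₁ − r₂: -3, 1, 1, 1, 4, 1, -1, -4
d²: 9, 1, 1, 1, 16, 1, 1, 16; Σd² = 46
ρ = 1 − 6·46/(8·63) = 1 − 276/504 = 0.452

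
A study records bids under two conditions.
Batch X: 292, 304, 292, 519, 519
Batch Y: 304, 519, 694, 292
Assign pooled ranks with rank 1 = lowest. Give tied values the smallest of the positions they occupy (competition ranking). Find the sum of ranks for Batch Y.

20

Sorted (ascending): 292, 292, 292, 304, 304, 519, 519, 519, 694
The 3 values of 292 occupy positions 1–3 → each gets rank 1.
The 2 values of 304 occupy positions 4–5 → each gets rank 4.
The 3 values of 519 occupy positions 6–8 → each gets rank 6.
Batch Y values → pooled ranks: 304→4, 519→6, 694→9, 292→1
Rank sum = 4 + 6 + 9 + 1 = 20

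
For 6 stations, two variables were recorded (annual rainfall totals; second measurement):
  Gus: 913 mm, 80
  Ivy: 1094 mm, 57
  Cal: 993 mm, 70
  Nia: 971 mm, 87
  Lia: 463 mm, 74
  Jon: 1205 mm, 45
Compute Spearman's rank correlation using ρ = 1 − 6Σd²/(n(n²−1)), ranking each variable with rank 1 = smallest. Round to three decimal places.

Ranks of variable 1: 2, 5, 4, 3, 1, 6
Ranks of variable 2: 5, 2, 3, 6, 4, 1
d = r₁ − r₂: -3, 3, 1, -3, -3, 5
d²: 9, 9, 1, 9, 9, 25; Σd² = 62
ρ = 1 − 6·62/(6·35) = 1 − 372/210 = -0.771

-0.771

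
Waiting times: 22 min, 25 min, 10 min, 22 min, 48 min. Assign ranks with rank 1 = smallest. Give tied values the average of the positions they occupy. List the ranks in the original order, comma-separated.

2.5, 4, 1, 2.5, 5

Sorted (ascending): 10, 22, 22, 25, 48
The 2 values of 22 occupy positions 2–3 → average rank (2+3)/2 = 2.5.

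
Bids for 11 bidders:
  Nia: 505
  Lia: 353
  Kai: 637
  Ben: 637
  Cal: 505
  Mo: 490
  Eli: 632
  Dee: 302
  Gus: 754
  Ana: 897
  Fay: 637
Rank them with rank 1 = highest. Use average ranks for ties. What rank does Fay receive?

4

Sorted (descending): 897, 754, 637, 637, 637, 632, 505, 505, 490, 353, 302
The 3 values of 637 occupy positions 3–5 → average rank 4.
The 2 values of 505 occupy positions 7–8 → average rank (7+8)/2 = 7.5.
Fay has value 637 → rank 4.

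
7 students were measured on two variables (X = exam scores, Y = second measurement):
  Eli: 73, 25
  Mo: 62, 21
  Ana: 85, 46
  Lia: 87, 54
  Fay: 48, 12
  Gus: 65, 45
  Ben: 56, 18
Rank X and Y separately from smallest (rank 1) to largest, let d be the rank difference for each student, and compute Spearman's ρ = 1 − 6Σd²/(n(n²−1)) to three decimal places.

0.964

Ranks of variable 1: 5, 3, 6, 7, 1, 4, 2
Ranks of variable 2: 4, 3, 6, 7, 1, 5, 2
d = r₁ − r₂: 1, 0, 0, 0, 0, -1, 0
d²: 1, 0, 0, 0, 0, 1, 0; Σd² = 2
ρ = 1 − 6·2/(7·48) = 1 − 12/336 = 0.964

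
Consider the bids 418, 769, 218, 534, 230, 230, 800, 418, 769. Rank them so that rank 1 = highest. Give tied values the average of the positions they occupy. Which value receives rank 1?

800

Sorted (descending): 800, 769, 769, 534, 418, 418, 230, 230, 218
The 2 values of 769 occupy positions 2–3 → average rank (2+3)/2 = 2.5.
The 2 values of 418 occupy positions 5–6 → average rank (5+6)/2 = 5.5.
The 2 values of 230 occupy positions 7–8 → average rank (7+8)/2 = 7.5.
Rank 1 → value 800.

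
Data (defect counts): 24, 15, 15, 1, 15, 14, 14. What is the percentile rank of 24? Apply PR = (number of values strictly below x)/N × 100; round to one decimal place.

85.7

N = 7.
Strictly below 24: 6. Equal to 24: 1.
PR = 6/7 × 100 = 85.7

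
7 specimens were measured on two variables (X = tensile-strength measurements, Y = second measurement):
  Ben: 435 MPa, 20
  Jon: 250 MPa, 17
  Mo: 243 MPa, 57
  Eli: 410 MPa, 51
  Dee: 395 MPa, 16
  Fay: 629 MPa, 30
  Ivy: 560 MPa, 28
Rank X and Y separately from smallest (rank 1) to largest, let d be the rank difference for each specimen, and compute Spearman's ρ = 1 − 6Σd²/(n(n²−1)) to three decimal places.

0.000

Ranks of variable 1: 5, 2, 1, 4, 3, 7, 6
Ranks of variable 2: 3, 2, 7, 6, 1, 5, 4
d = r₁ − r₂: 2, 0, -6, -2, 2, 2, 2
d²: 4, 0, 36, 4, 4, 4, 4; Σd² = 56
ρ = 1 − 6·56/(7·48) = 1 − 336/336 = 0.000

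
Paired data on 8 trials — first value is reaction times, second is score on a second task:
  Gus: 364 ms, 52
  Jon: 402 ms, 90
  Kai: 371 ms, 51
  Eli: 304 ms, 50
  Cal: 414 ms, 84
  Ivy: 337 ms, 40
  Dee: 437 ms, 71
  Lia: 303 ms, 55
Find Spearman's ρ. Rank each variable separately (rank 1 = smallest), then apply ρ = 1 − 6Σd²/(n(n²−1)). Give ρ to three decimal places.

Ranks of variable 1: 4, 6, 5, 2, 7, 3, 8, 1
Ranks of variable 2: 4, 8, 3, 2, 7, 1, 6, 5
d = r₁ − r₂: 0, -2, 2, 0, 0, 2, 2, -4
d²: 0, 4, 4, 0, 0, 4, 4, 16; Σd² = 32
ρ = 1 − 6·32/(8·63) = 1 − 192/504 = 0.619

0.619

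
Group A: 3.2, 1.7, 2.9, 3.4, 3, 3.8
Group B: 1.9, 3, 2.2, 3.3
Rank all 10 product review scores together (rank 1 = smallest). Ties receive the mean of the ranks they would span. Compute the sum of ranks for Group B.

18.5

Sorted (ascending): 1.7, 1.9, 2.2, 2.9, 3, 3, 3.2, 3.3, 3.4, 3.8
The 2 values of 3 occupy positions 5–6 → average rank (5+6)/2 = 5.5.
Group B values → pooled ranks: 1.9→2, 3→5.5, 2.2→3, 3.3→8
Rank sum = 2 + 5.5 + 3 + 8 = 18.5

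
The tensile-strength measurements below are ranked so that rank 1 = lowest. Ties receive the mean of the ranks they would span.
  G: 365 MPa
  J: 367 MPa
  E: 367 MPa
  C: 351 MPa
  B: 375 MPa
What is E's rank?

3.5

Sorted (ascending): 351, 365, 367, 367, 375
The 2 values of 367 occupy positions 3–4 → average rank (3+4)/2 = 3.5.
E has value 367 MPa → rank 3.5.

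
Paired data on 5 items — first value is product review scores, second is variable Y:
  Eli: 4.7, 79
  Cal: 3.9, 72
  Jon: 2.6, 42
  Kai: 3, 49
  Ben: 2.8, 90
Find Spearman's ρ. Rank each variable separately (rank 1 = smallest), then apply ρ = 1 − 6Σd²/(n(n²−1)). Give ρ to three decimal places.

Ranks of variable 1: 5, 4, 1, 3, 2
Ranks of variable 2: 4, 3, 1, 2, 5
d = r₁ − r₂: 1, 1, 0, 1, -3
d²: 1, 1, 0, 1, 9; Σd² = 12
ρ = 1 − 6·12/(5·24) = 1 − 72/120 = 0.400

0.400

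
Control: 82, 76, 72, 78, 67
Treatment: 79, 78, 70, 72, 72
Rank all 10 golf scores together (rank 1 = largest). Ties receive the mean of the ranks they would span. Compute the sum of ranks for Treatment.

Sorted (descending): 82, 79, 78, 78, 76, 72, 72, 72, 70, 67
The 2 values of 78 occupy positions 3–4 → average rank (3+4)/2 = 3.5.
The 3 values of 72 occupy positions 6–8 → average rank 7.
Treatment values → pooled ranks: 79→2, 78→3.5, 70→9, 72→7, 72→7
Rank sum = 2 + 3.5 + 9 + 7 + 7 = 28.5

28.5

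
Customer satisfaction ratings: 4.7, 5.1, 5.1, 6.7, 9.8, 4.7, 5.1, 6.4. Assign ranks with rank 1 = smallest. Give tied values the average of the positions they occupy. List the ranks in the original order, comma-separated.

1.5, 4, 4, 7, 8, 1.5, 4, 6

Sorted (ascending): 4.7, 4.7, 5.1, 5.1, 5.1, 6.4, 6.7, 9.8
The 2 values of 4.7 occupy positions 1–2 → average rank (1+2)/2 = 1.5.
The 3 values of 5.1 occupy positions 3–5 → average rank 4.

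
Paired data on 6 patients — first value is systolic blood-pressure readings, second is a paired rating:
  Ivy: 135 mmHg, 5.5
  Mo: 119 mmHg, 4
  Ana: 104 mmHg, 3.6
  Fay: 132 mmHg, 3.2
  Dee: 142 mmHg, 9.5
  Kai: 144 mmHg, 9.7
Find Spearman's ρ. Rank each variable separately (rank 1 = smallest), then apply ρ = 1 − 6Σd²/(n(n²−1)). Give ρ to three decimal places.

0.829

Ranks of variable 1: 4, 2, 1, 3, 5, 6
Ranks of variable 2: 4, 3, 2, 1, 5, 6
d = r₁ − r₂: 0, -1, -1, 2, 0, 0
d²: 0, 1, 1, 4, 0, 0; Σd² = 6
ρ = 1 − 6·6/(6·35) = 1 − 36/210 = 0.829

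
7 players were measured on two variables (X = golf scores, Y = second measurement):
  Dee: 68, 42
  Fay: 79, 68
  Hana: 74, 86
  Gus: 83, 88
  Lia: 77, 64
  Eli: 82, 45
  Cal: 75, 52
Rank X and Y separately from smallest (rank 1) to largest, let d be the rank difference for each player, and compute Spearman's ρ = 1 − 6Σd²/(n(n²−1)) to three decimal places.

Ranks of variable 1: 1, 5, 2, 7, 4, 6, 3
Ranks of variable 2: 1, 5, 6, 7, 4, 2, 3
d = r₁ − r₂: 0, 0, -4, 0, 0, 4, 0
d²: 0, 0, 16, 0, 0, 16, 0; Σd² = 32
ρ = 1 − 6·32/(7·48) = 1 − 192/336 = 0.429

0.429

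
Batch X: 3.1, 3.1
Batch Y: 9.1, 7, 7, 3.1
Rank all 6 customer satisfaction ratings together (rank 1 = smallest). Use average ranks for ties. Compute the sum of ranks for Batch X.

4

Sorted (ascending): 3.1, 3.1, 3.1, 7, 7, 9.1
The 3 values of 3.1 occupy positions 1–3 → average rank 2.
The 2 values of 7 occupy positions 4–5 → average rank (4+5)/2 = 4.5.
Batch X values → pooled ranks: 3.1→2, 3.1→2
Rank sum = 2 + 2 = 4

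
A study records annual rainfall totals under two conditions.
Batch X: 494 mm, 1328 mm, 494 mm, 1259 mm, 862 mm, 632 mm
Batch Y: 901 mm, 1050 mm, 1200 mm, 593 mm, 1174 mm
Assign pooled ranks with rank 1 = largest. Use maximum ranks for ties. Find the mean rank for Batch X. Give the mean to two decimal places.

6.67

Sorted (descending): 1328, 1259, 1200, 1174, 1050, 901, 862, 632, 593, 494, 494
The 2 values of 494 occupy positions 10–11 → each gets rank 11.
Batch X values → pooled ranks: 494→11, 1328→1, 494→11, 1259→2, 862→7, 632→8
Mean rank = (11 + 1 + 11 + 2 + 7 + 8) / 6 = 6.67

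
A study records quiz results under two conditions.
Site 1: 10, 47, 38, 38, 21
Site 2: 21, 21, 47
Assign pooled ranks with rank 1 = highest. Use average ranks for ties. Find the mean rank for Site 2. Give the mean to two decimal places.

4.50

Sorted (descending): 47, 47, 38, 38, 21, 21, 21, 10
The 2 values of 47 occupy positions 1–2 → average rank (1+2)/2 = 1.5.
The 2 values of 38 occupy positions 3–4 → average rank (3+4)/2 = 3.5.
The 3 values of 21 occupy positions 5–7 → average rank 6.
Site 2 values → pooled ranks: 21→6, 21→6, 47→1.5
Mean rank = (6 + 6 + 1.5) / 3 = 4.50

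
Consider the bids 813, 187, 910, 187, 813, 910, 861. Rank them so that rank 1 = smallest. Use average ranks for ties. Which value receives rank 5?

861

Sorted (ascending): 187, 187, 813, 813, 861, 910, 910
The 2 values of 187 occupy positions 1–2 → average rank (1+2)/2 = 1.5.
The 2 values of 813 occupy positions 3–4 → average rank (3+4)/2 = 3.5.
The 2 values of 910 occupy positions 6–7 → average rank (6+7)/2 = 6.5.
Rank 5 → value 861.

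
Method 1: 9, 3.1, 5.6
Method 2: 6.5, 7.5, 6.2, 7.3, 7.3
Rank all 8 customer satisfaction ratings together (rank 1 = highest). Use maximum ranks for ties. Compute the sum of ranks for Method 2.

21

Sorted (descending): 9, 7.5, 7.3, 7.3, 6.5, 6.2, 5.6, 3.1
The 2 values of 7.3 occupy positions 3–4 → each gets rank 4.
Method 2 values → pooled ranks: 6.5→5, 7.5→2, 6.2→6, 7.3→4, 7.3→4
Rank sum = 5 + 2 + 6 + 4 + 4 = 21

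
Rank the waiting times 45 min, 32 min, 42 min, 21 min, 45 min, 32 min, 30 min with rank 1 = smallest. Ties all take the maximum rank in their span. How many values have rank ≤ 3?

Sorted (ascending): 21, 30, 32, 32, 42, 45, 45
The 2 values of 32 occupy positions 3–4 → each gets rank 4.
The 2 values of 45 occupy positions 6–7 → each gets rank 7.
Ranks ≤ 3: {1, 2} → 2 values.

2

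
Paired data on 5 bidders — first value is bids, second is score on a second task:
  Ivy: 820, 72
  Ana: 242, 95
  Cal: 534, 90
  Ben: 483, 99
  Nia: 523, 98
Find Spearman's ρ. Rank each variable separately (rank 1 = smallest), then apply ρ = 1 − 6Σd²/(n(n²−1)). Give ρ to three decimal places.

-0.700

Ranks of variable 1: 5, 1, 4, 2, 3
Ranks of variable 2: 1, 3, 2, 5, 4
d = r₁ − r₂: 4, -2, 2, -3, -1
d²: 16, 4, 4, 9, 1; Σd² = 34
ρ = 1 − 6·34/(5·24) = 1 − 204/120 = -0.700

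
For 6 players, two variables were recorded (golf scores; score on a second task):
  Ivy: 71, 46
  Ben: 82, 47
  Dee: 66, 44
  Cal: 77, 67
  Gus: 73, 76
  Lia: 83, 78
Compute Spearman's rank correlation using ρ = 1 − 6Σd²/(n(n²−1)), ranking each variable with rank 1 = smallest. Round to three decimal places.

0.771

Ranks of variable 1: 2, 5, 1, 4, 3, 6
Ranks of variable 2: 2, 3, 1, 4, 5, 6
d = r₁ − r₂: 0, 2, 0, 0, -2, 0
d²: 0, 4, 0, 0, 4, 0; Σd² = 8
ρ = 1 − 6·8/(6·35) = 1 − 48/210 = 0.771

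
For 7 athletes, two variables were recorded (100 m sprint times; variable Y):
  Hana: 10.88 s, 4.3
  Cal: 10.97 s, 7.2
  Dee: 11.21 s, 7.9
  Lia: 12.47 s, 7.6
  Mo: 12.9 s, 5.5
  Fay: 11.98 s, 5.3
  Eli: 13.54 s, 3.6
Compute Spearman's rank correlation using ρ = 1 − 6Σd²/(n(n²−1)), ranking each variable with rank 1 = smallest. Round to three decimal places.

Ranks of variable 1: 1, 2, 3, 5, 6, 4, 7
Ranks of variable 2: 2, 5, 7, 6, 4, 3, 1
d = r₁ − r₂: -1, -3, -4, -1, 2, 1, 6
d²: 1, 9, 16, 1, 4, 1, 36; Σd² = 68
ρ = 1 − 6·68/(7·48) = 1 − 408/336 = -0.214

-0.214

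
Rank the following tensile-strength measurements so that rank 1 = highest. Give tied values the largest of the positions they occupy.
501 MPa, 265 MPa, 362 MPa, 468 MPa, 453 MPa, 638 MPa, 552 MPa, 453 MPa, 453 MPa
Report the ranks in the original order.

3, 9, 8, 4, 7, 1, 2, 7, 7

Sorted (descending): 638, 552, 501, 468, 453, 453, 453, 362, 265
The 3 values of 453 occupy positions 5–7 → each gets rank 7.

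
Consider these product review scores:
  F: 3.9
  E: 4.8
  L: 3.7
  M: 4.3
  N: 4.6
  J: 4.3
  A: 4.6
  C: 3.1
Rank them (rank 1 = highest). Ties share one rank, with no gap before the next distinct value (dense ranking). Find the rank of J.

Sorted (descending): 4.8, 4.6, 4.6, 4.3, 4.3, 3.9, 3.7, 3.1
The 2 values of 4.6 share dense rank 2.
The 2 values of 4.3 share dense rank 3.
Remaining distinct values take the next consecutive integers.
J has value 4.3 → rank 3.

3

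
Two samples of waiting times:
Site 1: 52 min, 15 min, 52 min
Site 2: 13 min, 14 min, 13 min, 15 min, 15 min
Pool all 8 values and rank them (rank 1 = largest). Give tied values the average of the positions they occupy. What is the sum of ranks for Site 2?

29

Sorted (descending): 52, 52, 15, 15, 15, 14, 13, 13
The 2 values of 52 occupy positions 1–2 → average rank (1+2)/2 = 1.5.
The 3 values of 15 occupy positions 3–5 → average rank 4.
The 2 values of 13 occupy positions 7–8 → average rank (7+8)/2 = 7.5.
Site 2 values → pooled ranks: 13→7.5, 14→6, 13→7.5, 15→4, 15→4
Rank sum = 7.5 + 6 + 7.5 + 4 + 4 = 29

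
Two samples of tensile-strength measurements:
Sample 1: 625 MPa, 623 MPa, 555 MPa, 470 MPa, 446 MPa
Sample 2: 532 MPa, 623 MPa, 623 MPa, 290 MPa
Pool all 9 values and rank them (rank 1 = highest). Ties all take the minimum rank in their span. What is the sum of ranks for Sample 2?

19

Sorted (descending): 625, 623, 623, 623, 555, 532, 470, 446, 290
The 3 values of 623 occupy positions 2–4 → each gets rank 2.
Sample 2 values → pooled ranks: 532→6, 623→2, 623→2, 290→9
Rank sum = 6 + 2 + 2 + 9 = 19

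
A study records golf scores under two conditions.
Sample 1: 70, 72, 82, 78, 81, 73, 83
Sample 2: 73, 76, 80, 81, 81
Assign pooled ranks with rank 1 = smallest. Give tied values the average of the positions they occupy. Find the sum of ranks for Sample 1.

44.5

Sorted (ascending): 70, 72, 73, 73, 76, 78, 80, 81, 81, 81, 82, 83
The 2 values of 73 occupy positions 3–4 → average rank (3+4)/2 = 3.5.
The 3 values of 81 occupy positions 8–10 → average rank 9.
Sample 1 values → pooled ranks: 70→1, 72→2, 82→11, 78→6, 81→9, 73→3.5, 83→12
Rank sum = 1 + 2 + 11 + 6 + 9 + 3.5 + 12 = 44.5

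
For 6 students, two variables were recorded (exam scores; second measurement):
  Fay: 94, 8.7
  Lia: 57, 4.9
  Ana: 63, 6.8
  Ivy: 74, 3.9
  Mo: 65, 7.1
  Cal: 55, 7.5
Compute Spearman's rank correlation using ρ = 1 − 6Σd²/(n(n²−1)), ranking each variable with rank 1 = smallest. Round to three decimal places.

0.086

Ranks of variable 1: 6, 2, 3, 5, 4, 1
Ranks of variable 2: 6, 2, 3, 1, 4, 5
d = r₁ − r₂: 0, 0, 0, 4, 0, -4
d²: 0, 0, 0, 16, 0, 16; Σd² = 32
ρ = 1 − 6·32/(6·35) = 1 − 192/210 = 0.086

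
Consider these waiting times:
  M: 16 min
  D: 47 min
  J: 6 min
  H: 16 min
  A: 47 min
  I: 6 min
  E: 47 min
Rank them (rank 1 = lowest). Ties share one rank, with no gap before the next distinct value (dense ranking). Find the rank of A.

Sorted (ascending): 6, 6, 16, 16, 47, 47, 47
The 2 values of 6 share dense rank 1.
The 2 values of 16 share dense rank 2.
The 3 values of 47 share dense rank 3.
A has value 47 min → rank 3.

3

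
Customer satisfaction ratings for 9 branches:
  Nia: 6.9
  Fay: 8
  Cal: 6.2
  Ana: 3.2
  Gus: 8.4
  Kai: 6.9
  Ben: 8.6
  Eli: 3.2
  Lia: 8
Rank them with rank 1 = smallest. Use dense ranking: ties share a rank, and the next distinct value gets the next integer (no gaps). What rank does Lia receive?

4

Sorted (ascending): 3.2, 3.2, 6.2, 6.9, 6.9, 8, 8, 8.4, 8.6
The 2 values of 3.2 share dense rank 1.
The 2 values of 6.9 share dense rank 3.
The 2 values of 8 share dense rank 4.
Remaining distinct values take the next consecutive integers.
Lia has value 8 → rank 4.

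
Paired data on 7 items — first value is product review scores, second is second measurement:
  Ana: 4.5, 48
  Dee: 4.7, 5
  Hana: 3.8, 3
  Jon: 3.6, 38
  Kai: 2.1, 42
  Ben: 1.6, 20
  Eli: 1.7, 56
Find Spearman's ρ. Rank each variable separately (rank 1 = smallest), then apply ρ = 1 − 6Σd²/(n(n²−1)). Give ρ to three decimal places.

-0.321

Ranks of variable 1: 6, 7, 5, 4, 3, 1, 2
Ranks of variable 2: 6, 2, 1, 4, 5, 3, 7
d = r₁ − r₂: 0, 5, 4, 0, -2, -2, -5
d²: 0, 25, 16, 0, 4, 4, 25; Σd² = 74
ρ = 1 − 6·74/(7·48) = 1 − 444/336 = -0.321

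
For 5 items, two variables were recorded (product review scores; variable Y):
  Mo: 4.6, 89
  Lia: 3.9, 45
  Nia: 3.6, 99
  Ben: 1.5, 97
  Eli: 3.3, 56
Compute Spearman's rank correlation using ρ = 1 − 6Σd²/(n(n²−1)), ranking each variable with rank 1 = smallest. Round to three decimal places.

-0.300

Ranks of variable 1: 5, 4, 3, 1, 2
Ranks of variable 2: 3, 1, 5, 4, 2
d = r₁ − r₂: 2, 3, -2, -3, 0
d²: 4, 9, 4, 9, 0; Σd² = 26
ρ = 1 − 6·26/(5·24) = 1 − 156/120 = -0.300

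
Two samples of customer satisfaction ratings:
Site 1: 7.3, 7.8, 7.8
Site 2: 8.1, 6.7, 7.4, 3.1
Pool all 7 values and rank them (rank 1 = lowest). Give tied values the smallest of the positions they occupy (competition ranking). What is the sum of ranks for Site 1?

Sorted (ascending): 3.1, 6.7, 7.3, 7.4, 7.8, 7.8, 8.1
The 2 values of 7.8 occupy positions 5–6 → each gets rank 5.
Site 1 values → pooled ranks: 7.3→3, 7.8→5, 7.8→5
Rank sum = 3 + 5 + 5 = 13

13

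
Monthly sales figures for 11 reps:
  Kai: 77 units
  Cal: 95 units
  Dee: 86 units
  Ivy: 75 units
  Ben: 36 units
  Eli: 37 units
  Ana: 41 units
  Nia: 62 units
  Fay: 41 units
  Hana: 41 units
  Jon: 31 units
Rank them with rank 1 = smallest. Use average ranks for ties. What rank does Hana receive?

5

Sorted (ascending): 31, 36, 37, 41, 41, 41, 62, 75, 77, 86, 95
The 3 values of 41 occupy positions 4–6 → average rank 5.
Hana has value 41 units → rank 5.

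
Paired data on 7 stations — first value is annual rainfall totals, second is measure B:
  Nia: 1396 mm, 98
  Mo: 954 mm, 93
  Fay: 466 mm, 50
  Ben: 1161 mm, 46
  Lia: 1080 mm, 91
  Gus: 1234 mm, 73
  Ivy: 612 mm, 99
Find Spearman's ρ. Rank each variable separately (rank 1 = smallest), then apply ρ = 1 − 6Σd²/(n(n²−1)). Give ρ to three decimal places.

Ranks of variable 1: 7, 3, 1, 5, 4, 6, 2
Ranks of variable 2: 6, 5, 2, 1, 4, 3, 7
d = r₁ − r₂: 1, -2, -1, 4, 0, 3, -5
d²: 1, 4, 1, 16, 0, 9, 25; Σd² = 56
ρ = 1 − 6·56/(7·48) = 1 − 336/336 = 0.000

0.000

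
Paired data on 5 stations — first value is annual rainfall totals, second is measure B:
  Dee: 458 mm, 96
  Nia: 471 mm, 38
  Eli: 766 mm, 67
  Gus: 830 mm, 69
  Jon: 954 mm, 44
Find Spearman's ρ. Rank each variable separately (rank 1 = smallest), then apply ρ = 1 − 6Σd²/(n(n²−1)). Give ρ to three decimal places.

-0.300

Ranks of variable 1: 1, 2, 3, 4, 5
Ranks of variable 2: 5, 1, 3, 4, 2
d = r₁ − r₂: -4, 1, 0, 0, 3
d²: 16, 1, 0, 0, 9; Σd² = 26
ρ = 1 − 6·26/(5·24) = 1 − 156/120 = -0.300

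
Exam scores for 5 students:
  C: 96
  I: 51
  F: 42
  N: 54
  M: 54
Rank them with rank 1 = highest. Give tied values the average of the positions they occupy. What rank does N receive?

Sorted (descending): 96, 54, 54, 51, 42
The 2 values of 54 occupy positions 2–3 → average rank (2+3)/2 = 2.5.
N has value 54 → rank 2.5.

2.5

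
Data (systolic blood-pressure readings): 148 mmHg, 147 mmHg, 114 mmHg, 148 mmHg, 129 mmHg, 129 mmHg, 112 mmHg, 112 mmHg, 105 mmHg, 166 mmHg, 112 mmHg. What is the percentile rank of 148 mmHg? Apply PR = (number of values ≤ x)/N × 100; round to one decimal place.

90.9

N = 11.
Strictly below 148: 8. Equal to 148: 2.
PR = 10/11 × 100 = 90.9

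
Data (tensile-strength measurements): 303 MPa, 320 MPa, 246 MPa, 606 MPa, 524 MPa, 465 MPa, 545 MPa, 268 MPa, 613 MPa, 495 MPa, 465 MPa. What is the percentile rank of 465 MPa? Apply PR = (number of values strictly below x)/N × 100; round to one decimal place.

36.4

N = 11.
Strictly below 465: 4. Equal to 465: 2.
PR = 4/11 × 100 = 36.4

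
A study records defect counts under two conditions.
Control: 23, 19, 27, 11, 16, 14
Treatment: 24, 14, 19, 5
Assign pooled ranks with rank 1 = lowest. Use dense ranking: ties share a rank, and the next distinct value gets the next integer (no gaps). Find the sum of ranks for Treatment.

16

Sorted (ascending): 5, 11, 14, 14, 16, 19, 19, 23, 24, 27
The 2 values of 14 share dense rank 3.
The 2 values of 19 share dense rank 5.
Remaining distinct values take the next consecutive integers.
Treatment values → pooled ranks: 24→7, 14→3, 19→5, 5→1
Rank sum = 7 + 3 + 5 + 1 = 16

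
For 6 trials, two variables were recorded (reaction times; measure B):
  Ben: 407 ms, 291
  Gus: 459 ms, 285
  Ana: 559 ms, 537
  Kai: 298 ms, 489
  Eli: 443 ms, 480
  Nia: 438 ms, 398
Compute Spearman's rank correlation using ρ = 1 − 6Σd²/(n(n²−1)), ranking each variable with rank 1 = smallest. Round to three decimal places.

Ranks of variable 1: 2, 5, 6, 1, 4, 3
Ranks of variable 2: 2, 1, 6, 5, 4, 3
d = r₁ − r₂: 0, 4, 0, -4, 0, 0
d²: 0, 16, 0, 16, 0, 0; Σd² = 32
ρ = 1 − 6·32/(6·35) = 1 − 192/210 = 0.086

0.086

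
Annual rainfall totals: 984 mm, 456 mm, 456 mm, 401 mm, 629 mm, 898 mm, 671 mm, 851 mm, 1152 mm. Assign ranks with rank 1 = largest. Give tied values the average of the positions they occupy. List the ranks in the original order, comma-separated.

2, 7.5, 7.5, 9, 6, 3, 5, 4, 1

Sorted (descending): 1152, 984, 898, 851, 671, 629, 456, 456, 401
The 2 values of 456 occupy positions 7–8 → average rank (7+8)/2 = 7.5.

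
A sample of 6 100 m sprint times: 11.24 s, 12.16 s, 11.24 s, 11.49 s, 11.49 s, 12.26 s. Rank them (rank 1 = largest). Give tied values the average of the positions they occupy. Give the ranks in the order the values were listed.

5.5, 2, 5.5, 3.5, 3.5, 1

Sorted (descending): 12.26, 12.16, 11.49, 11.49, 11.24, 11.24
The 2 values of 11.49 occupy positions 3–4 → average rank (3+4)/2 = 3.5.
The 2 values of 11.24 occupy positions 5–6 → average rank (5+6)/2 = 5.5.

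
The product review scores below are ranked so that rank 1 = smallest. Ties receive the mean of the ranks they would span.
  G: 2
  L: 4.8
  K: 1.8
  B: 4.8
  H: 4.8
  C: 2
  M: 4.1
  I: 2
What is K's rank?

Sorted (ascending): 1.8, 2, 2, 2, 4.1, 4.8, 4.8, 4.8
The 3 values of 2 occupy positions 2–4 → average rank 3.
The 3 values of 4.8 occupy positions 6–8 → average rank 7.
K has value 1.8 → rank 1.

1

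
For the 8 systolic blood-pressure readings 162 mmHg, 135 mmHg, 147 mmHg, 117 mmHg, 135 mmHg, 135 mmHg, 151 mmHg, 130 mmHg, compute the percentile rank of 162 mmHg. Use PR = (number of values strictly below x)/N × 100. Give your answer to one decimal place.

87.5

N = 8.
Strictly below 162: 7. Equal to 162: 1.
PR = 7/8 × 100 = 87.5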